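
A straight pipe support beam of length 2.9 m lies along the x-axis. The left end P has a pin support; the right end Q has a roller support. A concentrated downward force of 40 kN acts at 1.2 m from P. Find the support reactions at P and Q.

Taking moments about P: Q_y·2.9 − 40·1.2 = 0 → Q_y = 48/2.9 = 16.5517 ≈ 16.55 kN.
ΣF_y = 0: P_y + 16.5517 − 40 = 0 → P_y = 23.45 kN.
ΣF_x = 0: no horizontal applied forces, so P_x = 0.

P_x = 0, P_y = 23.45 kN, Q_y = 16.55 kN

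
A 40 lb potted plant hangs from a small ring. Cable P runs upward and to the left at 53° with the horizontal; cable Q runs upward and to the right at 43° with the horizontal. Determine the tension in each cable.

T_P = 29.42 lb, T_Q = 24.21 lb

ΣF_x = 0: −T_P·cos53° + T_Q·cos43° = 0 → T_Q = 0.822878·T_P.
ΣF_y = 0: T_P·sin53° + T_Q·sin43° = 40.
Substitute: T_P·(0.798636 + 0.822878·0.681998) = 40 → T_P = 29.4153 ≈ 29.42 lb.
Then T_Q = 0.822878 × 29.4153 = 24.21 lb.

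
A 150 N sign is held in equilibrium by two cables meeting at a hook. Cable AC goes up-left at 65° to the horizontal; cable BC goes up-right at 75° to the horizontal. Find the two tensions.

T_AC = 60.40 N, T_BC = 98.62 N

ΣF_x = 0: −T_AC·cos65° + T_BC·cos75° = 0 → T_BC = 1.63287·T_AC.
ΣF_y = 0: T_AC·sin65° + T_BC·sin75° = 150.
Substitute: T_AC·(0.906308 + 1.63287·0.965926) = 150 → T_AC = 60.3977 ≈ 60.40 N.
Then T_BC = 1.63287 × 60.3977 = 98.62 N.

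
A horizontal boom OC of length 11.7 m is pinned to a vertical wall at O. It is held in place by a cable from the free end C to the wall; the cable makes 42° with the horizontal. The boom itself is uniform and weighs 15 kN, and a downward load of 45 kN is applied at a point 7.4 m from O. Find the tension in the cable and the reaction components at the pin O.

T = 53.74 kN, O_x = 39.94 kN, O_y = 24.04 kN

ΣM about O: T·sin42°·11.7 − 15·5.85 − 45·7.4 = 0 → T = 420.75/(11.7·0.669131) = 53.7436 ≈ 53.74 kN.
ΣF_x = 0: O_x − T·cos42° = 0 → O_x = 53.7436 × 0.743145 = 39.94 kN.
ΣF_y = 0: O_y + T·sin42° − 15 − 45 = 0 → O_y = 60 − 53.7436 × 0.669131 = 24.04 kN.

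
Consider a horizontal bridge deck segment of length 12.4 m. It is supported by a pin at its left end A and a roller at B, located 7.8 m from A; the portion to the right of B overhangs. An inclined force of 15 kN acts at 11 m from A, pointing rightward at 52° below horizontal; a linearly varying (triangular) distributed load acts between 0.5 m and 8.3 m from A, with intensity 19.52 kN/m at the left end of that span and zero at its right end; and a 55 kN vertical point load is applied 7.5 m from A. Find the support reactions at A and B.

Resultant of the triangular load: ½ × 19.52 × 7.8 = 76.128 kN, acting at 3.1 m from A (one-third of the span from the peak).
Taking moments about A: B_y·7.8 − 15·sin52°·11 − (½·19.52·7.8)·3.1 − 55·7.5 = 0 → B_y = 778.519/7.8 = 99.8101 ≈ 99.81 kN.
ΣF_y = 0: A_y + 99.8101 − 15·sin52° − ½·19.52·7.8 − 55 = 0 → A_y = 43.14 kN.
ΣF_x = 0: A_x + 15·cos52° = 0 → A_x = -9.235 kN.

A_x = -9.235 kN, A_y = 43.14 kN, B_y = 99.81 kN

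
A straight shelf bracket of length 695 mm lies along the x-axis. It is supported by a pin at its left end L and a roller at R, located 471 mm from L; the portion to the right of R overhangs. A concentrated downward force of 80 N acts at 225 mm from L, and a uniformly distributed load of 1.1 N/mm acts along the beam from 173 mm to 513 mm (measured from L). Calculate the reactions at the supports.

L_x = 0, L_y = 143.4 N, R_y = 310.6 N

Resultant of the distributed load: 1.1 × 340 = 374 N at 343 mm from L.
Moments about L: R_y·471 − 80·225 − (1.1·340)·343 = 0 → R_y = 146282/471 = 310.577 ≈ 310.6 N.
ΣF_y = 0: L_y + 310.577 − 80 − 1.1·340 = 0 → L_y = 143.4 N.
ΣF_x = 0: no horizontal applied forces, so L_x = 0.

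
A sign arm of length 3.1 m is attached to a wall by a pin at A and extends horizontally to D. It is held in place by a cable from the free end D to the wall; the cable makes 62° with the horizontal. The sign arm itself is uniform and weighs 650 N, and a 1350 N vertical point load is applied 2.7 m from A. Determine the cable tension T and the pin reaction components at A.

ΣM about A: T·sin62°·3.1 − 650·1.55 − 1350·2.7 = 0 → T = 4652.5/(3.1·0.882948) = 1699.77 ≈ 1700 N.
ΣF_x = 0: A_x − T·cos62° = 0 → A_x = 1699.77 × 0.469472 = 798.0 N.
ΣF_y = 0: A_y + T·sin62° − 650 − 1350 = 0 → A_y = 2000 − 1699.77 × 0.882948 = 499.2 N.

T = 1700 N, A_x = 798.0 N, A_y = 499.2 N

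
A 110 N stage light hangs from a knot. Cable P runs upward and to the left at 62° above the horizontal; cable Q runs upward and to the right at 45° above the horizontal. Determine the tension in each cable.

ΣF_x = 0: −T_P·cos62° + T_Q·cos45° = 0 → T_Q = 0.663933·T_P.
ΣF_y = 0: T_P·sin62° + T_Q·sin45° = 110.
Substitute: T_P·(0.882948 + 0.663933·0.707107) = 110 → T_P = 81.3357 ≈ 81.34 N.
Then T_Q = 0.663933 × 81.3357 = 54.00 N.

T_P = 81.34 N, T_Q = 54.00 N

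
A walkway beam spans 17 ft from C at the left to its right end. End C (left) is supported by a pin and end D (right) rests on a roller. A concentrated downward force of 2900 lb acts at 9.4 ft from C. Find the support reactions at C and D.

C_x = 0, C_y = 1296 lb, D_y = 1604 lb

Taking moments about C: D_y·17 − 2900·9.4 = 0 → D_y = 27260/17 = 1603.53 ≈ 1604 lb.
ΣF_y = 0: C_y + 1603.53 − 2900 = 0 → C_y = 1296 lb.
ΣF_x = 0: no horizontal applied forces, so C_x = 0.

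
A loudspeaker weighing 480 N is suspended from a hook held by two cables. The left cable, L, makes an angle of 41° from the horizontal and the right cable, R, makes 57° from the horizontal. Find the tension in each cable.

ΣF_x = 0: −T_L·cos41° + T_R·cos57° = 0 → T_R = 1.38571·T_L.
ΣF_y = 0: T_L·sin41° + T_R·sin57° = 480.
Substitute: T_L·(0.656059 + 1.38571·0.838671) = 480 → T_L = 263.995 ≈ 264.0 N.
Then T_R = 1.38571 × 263.995 = 365.8 N.

T_L = 264.0 N, T_R = 365.8 N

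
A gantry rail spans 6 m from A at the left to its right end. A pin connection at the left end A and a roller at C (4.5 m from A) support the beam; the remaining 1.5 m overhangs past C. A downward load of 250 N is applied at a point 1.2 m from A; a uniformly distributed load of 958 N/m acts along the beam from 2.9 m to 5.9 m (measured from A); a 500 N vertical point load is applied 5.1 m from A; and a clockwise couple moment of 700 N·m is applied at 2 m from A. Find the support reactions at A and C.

Resultant of the distributed load: 958 × 3 = 2874 N at 4.4 m from A.
Taking moments about A: C_y·4.5 − 250·1.2 − (958·3)·4.4 − 500·5.1 − 700 = 0 → C_y = 16195.6/4.5 = 3599.02 ≈ 3599 N.
ΣF_y = 0: A_y + 3599.02 − 250 − 958·3 − 500 = 0 → A_y = 24.98 N.
ΣF_x = 0: no horizontal applied forces, so A_x = 0.

A_x = 0, A_y = 24.98 N, C_y = 3599 N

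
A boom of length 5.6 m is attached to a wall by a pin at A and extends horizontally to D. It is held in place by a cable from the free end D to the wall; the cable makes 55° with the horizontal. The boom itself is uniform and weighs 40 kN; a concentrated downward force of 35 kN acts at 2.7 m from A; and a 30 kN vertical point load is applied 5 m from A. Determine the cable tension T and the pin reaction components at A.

T = 77.72 kN, A_x = 44.58 kN, A_y = 41.34 kN

ΣM about A: T·sin55°·5.6 − 40·2.8 − 35·2.7 − 30·5 = 0 → T = 356.5/(5.6·0.819152) = 77.7154 ≈ 77.72 kN.
ΣF_x = 0: A_x − T·cos55° = 0 → A_x = 77.7154 × 0.573576 = 44.58 kN.
ΣF_y = 0: A_y + T·sin55° − 40 − 35 − 30 = 0 → A_y = 105 − 77.7154 × 0.819152 = 41.34 kN.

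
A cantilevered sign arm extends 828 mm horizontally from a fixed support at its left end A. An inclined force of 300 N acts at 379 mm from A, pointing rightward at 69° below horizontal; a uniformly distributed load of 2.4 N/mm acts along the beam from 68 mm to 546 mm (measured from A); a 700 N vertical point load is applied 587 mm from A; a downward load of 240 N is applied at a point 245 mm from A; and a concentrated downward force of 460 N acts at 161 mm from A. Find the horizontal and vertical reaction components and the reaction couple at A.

Resultant of the distributed load: 2.4 × 478 = 1147.2 N at 307 mm from A.
ΣF_x = 0: A_x + 300·cos69° = 0 → A_x = -107.5 N.
ΣF_y = 0: A_y − 300·sin69° − 2.4·478 − 700 − 240 − 460 = 0 → A_y = 2827 N.
ΣM about A: M_A − 300·sin69°·379 − (2.4·478)·307 − 700·587 − 240·245 − 460·161 = 0 → M_A = 1002000 N·mm.

A_x = -107.5 N, A_y = 2827 N, M_A = 1002000 N·mm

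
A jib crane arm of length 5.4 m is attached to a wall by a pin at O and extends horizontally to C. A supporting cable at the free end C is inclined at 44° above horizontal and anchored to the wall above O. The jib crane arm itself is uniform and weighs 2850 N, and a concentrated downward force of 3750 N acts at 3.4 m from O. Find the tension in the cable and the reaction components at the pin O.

T = 5450 N, O_x = 3921 N, O_y = 2814 N

ΣM about O: T·sin44°·5.4 − 2850·2.7 − 3750·3.4 = 0 → T = 20445/(5.4·0.694658) = 5450.32 ≈ 5450 N.
ΣF_x = 0: O_x − T·cos44° = 0 → O_x = 5450.32 × 0.71934 = 3921 N.
ΣF_y = 0: O_y + T·sin44° − 2850 − 3750 = 0 → O_y = 6600 − 5450.32 × 0.694658 = 2814 N.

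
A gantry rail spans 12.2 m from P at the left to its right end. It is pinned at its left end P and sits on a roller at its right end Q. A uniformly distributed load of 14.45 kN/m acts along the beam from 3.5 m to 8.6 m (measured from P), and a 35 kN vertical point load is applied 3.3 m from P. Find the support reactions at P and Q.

Resultant of the distributed load: 14.45 × 5.1 = 73.695 kN at 6.05 m from P.
Taking moments about P: Q_y·12.2 − (14.45·5.1)·6.05 − 35·3.3 = 0 → Q_y = 561.35475/12.2 = 46.0127 ≈ 46.01 kN.
ΣF_y = 0: P_y + 46.0127 − 14.45·5.1 − 35 = 0 → P_y = 62.68 kN.
ΣF_x = 0: no horizontal applied forces, so P_x = 0.

P_x = 0, P_y = 62.68 kN, Q_y = 46.01 kN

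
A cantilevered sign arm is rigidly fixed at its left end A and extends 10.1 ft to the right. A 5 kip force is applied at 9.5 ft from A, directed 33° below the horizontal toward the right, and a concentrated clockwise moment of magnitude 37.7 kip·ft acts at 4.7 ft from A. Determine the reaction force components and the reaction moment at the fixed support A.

A_x = -4.193 kip, A_y = 2.723 kip, M_A = 63.57 kip·ft

ΣF_x = 0: A_x + 5·cos33° = 0 → A_x = -4.193 kip.
ΣF_y = 0: A_y − 5·sin33° = 0 → A_y = 2.723 kip.
ΣM about A: M_A − 5·sin33°·9.5 − 37.7 = 0 → M_A = 63.57 kip·ft.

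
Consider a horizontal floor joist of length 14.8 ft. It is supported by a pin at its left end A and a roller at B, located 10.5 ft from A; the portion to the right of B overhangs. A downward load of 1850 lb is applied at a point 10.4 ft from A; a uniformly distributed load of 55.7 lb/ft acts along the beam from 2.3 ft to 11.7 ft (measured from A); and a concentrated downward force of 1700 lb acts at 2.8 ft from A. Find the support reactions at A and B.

A_x = 0, A_y = 1439 lb, B_y = 2635 lb

Resultant of the distributed load: 55.7 × 9.4 = 523.58 lb at 7 ft from A.
ΣM about A: B_y·10.5 − 1850·10.4 − (55.7·9.4)·7 − 1700·2.8 = 0 → B_y = 27665.06/10.5 = 2634.77 ≈ 2635 lb.
ΣF_y = 0: A_y + 2634.77 − 1850 − 55.7·9.4 − 1700 = 0 → A_y = 1439 lb.
ΣF_x = 0: no horizontal applied forces, so A_x = 0.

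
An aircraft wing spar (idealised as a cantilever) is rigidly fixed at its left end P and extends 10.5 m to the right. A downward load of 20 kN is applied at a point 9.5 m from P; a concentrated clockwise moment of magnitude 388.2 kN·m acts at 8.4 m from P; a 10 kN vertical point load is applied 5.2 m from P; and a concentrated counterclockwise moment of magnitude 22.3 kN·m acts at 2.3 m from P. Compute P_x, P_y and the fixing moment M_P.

ΣF_x = 0: P_x = 0.
ΣF_y = 0: P_y − 20 − 10 = 0 → P_y = 30.00 kN.
ΣM about P: M_P − 20·9.5 − 388.2 − 10·5.2 + 22.3 = 0 → M_P = 607.9 kN·m.

P_x = 0, P_y = 30.00 kN, M_P = 607.9 kN·m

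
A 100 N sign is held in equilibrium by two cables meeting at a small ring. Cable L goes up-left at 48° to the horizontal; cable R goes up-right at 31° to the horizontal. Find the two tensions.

T_L = 87.32 N, T_R = 68.17 N

ΣF_x = 0: −T_L·cos48° + T_R·cos31° = 0 → T_R = 0.78063·T_L.
ΣF_y = 0: T_L·sin48° + T_R·sin31° = 100.
Substitute: T_L·(0.743145 + 0.78063·0.515038) = 100 → T_L = 87.3211 ≈ 87.32 N.
Then T_R = 0.78063 × 87.3211 = 68.17 N.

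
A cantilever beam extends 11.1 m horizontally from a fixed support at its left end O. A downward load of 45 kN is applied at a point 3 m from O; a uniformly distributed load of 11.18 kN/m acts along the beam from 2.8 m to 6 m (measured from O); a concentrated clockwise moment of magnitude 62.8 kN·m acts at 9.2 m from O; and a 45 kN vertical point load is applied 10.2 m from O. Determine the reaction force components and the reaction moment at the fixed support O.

O_x = 0, O_y = 125.8 kN, M_O = 814.2 kN·m

Resultant of the distributed load: 11.18 × 3.2 = 35.776 kN at 4.4 m from O.
ΣF_x = 0: O_x = 0.
ΣF_y = 0: O_y − 45 − 11.18·3.2 − 45 = 0 → O_y = 125.8 kN.
ΣM about O: M_O − 45·3 − (11.18·3.2)·4.4 − 62.8 − 45·10.2 = 0 → M_O = 814.2 kN·m.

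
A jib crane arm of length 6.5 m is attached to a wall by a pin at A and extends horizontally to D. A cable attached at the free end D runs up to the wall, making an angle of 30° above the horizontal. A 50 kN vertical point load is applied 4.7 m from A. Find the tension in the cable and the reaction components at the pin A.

ΣM about A: T·sin30°·6.5 − 50·4.7 = 0 → T = 235/(6.5·0.5) = 72.3077 ≈ 72.31 kN.
ΣF_x = 0: A_x − T·cos30° = 0 → A_x = 72.3077 × 0.866025 = 62.62 kN.
ΣF_y = 0: A_y + T·sin30° − 50 = 0 → A_y = 50 − 72.3077 × 0.5 = 13.85 kN.

T = 72.31 kN, A_x = 62.62 kN, A_y = 13.85 kN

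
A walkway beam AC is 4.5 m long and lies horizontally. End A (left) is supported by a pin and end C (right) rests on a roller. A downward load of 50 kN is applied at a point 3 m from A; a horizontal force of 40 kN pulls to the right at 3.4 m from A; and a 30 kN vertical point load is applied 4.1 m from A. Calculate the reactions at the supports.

Taking moments about A: C_y·4.5 − 50·3 − 30·4.1 = 0 → C_y = 273/4.5 = 60.6667 ≈ 60.67 kN.
ΣF_y = 0: A_y + 60.6667 − 50 − 30 = 0 → A_y = 19.33 kN.
ΣF_x = 0: A_x + 40 = 0 → A_x = -40.00 kN.

A_x = -40.00 kN, A_y = 19.33 kN, C_y = 60.67 kN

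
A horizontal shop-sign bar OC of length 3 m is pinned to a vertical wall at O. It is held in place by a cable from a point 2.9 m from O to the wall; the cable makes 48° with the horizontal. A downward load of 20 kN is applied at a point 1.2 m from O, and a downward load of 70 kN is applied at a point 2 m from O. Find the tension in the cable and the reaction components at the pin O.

T = 76.10 kN, O_x = 50.92 kN, O_y = 33.45 kN

ΣM about O: T·sin48°·2.9 − 20·1.2 − 70·2 = 0 → T = 164/(2.9·0.743145) = 76.0978 ≈ 76.10 kN.
ΣF_x = 0: O_x − T·cos48° = 0 → O_x = 76.0978 × 0.669131 = 50.92 kN.
ΣF_y = 0: O_y + T·sin48° − 20 − 70 = 0 → O_y = 90 − 76.0978 × 0.743145 = 33.45 kN.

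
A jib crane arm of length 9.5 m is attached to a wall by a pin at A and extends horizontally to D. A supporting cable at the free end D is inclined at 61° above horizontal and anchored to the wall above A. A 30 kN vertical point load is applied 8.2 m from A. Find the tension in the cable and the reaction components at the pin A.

ΣM about A: T·sin61°·9.5 − 30·8.2 = 0 → T = 246/(9.5·0.87462) = 29.6068 ≈ 29.61 kN.
ΣF_x = 0: A_x − T·cos61° = 0 → A_x = 29.6068 × 0.48481 = 14.35 kN.
ΣF_y = 0: A_y + T·sin61° − 30 = 0 → A_y = 30 − 29.6068 × 0.87462 = 4.105 kN.

T = 29.61 kN, A_x = 14.35 kN, A_y = 4.105 kN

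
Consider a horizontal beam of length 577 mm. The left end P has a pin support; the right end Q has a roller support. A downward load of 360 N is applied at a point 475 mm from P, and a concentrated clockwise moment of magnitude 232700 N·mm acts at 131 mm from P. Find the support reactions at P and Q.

ΣM about P: Q_y·577 − 360·475 − 232700 = 0 → Q_y = 403700/577 = 699.653 ≈ 699.7 N.
ΣF_y = 0: P_y + 699.653 − 360 = 0 → P_y = -339.7 N.
ΣF_x = 0: no horizontal applied forces, so P_x = 0.

P_x = 0, P_y = -339.7 N, Q_y = 699.7 N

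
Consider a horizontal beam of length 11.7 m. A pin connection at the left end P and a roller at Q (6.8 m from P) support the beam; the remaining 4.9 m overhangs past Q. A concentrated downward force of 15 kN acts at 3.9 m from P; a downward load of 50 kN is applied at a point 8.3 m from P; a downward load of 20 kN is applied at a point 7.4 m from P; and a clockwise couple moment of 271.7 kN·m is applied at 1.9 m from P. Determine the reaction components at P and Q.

P_x = 0, P_y = -46.35 kN, Q_y = 131.4 kN

Moments about P: Q_y·6.8 − 15·3.9 − 50·8.3 − 20·7.4 − 271.7 = 0 → Q_y = 893.2/6.8 = 131.353 ≈ 131.4 kN.
ΣF_y = 0: P_y + 131.353 − 15 − 50 − 20 = 0 → P_y = -46.35 kN.
ΣF_x = 0: no horizontal applied forces, so P_x = 0.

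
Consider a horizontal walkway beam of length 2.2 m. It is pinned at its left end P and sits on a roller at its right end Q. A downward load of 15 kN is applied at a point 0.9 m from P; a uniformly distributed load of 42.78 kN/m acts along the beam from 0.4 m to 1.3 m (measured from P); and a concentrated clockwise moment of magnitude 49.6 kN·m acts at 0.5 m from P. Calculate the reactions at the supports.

P_x = 0, P_y = 9.944 kN, Q_y = 43.56 kN

Resultant of the distributed load: 42.78 × 0.9 = 38.502 kN at 0.85 m from P.
ΣM about P: Q_y·2.2 − 15·0.9 − (42.78·0.9)·0.85 − 49.6 = 0 → Q_y = 95.8267/2.2 = 43.5576 ≈ 43.56 kN.
ΣF_y = 0: P_y + 43.5576 − 15 − 42.78·0.9 = 0 → P_y = 9.944 kN.
ΣF_x = 0: no horizontal applied forces, so P_x = 0.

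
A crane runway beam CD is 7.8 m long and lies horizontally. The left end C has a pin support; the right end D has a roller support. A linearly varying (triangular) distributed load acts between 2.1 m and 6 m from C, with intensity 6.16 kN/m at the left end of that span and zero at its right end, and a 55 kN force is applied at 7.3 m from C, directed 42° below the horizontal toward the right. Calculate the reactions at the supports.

C_x = -40.87 kN, C_y = 9.135 kN, D_y = 39.68 kN

Resultant of the triangular load: ½ × 6.16 × 3.9 = 12.012 kN, acting at 3.4 m from C (one-third of the span from the peak).
Taking moments about C: D_y·7.8 − (½·6.16·3.9)·3.4 − 55·sin42°·7.3 = 0 → D_y = 309.497/7.8 = 39.6791 ≈ 39.68 kN.
ΣF_y = 0: C_y + 39.6791 − ½·6.16·3.9 − 55·sin42° = 0 → C_y = 9.135 kN.
ΣF_x = 0: C_x + 55·cos42° = 0 → C_x = -40.87 kN.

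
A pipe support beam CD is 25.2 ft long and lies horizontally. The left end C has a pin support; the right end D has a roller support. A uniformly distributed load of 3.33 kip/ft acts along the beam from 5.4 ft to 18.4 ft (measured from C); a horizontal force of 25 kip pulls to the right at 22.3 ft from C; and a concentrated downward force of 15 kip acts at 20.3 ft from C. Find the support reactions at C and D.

C_x = -25.00 kip, C_y = 25.76 kip, D_y = 32.53 kip

Resultant of the distributed load: 3.33 × 13 = 43.29 kip at 11.9 ft from C.
Taking moments about C: D_y·25.2 − (3.33·13)·11.9 − 15·20.3 = 0 → D_y = 819.651/25.2 = 32.5258 ≈ 32.53 kip.
ΣF_y = 0: C_y + 32.5258 − 3.33·13 − 15 = 0 → C_y = 25.76 kip.
ΣF_x = 0: C_x + 25 = 0 → C_x = -25.00 kip.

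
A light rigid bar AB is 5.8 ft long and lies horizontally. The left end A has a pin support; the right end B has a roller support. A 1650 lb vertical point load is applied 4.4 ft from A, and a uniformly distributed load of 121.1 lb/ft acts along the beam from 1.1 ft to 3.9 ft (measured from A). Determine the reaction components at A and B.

A_x = 0, A_y = 591.2 lb, B_y = 1398 lb

Resultant of the distributed load: 121.1 × 2.8 = 339.08 lb at 2.5 ft from A.
Taking moments about A: B_y·5.8 − 1650·4.4 − (121.1·2.8)·2.5 = 0 → B_y = 8107.7/5.8 = 1397.88 ≈ 1398 lb.
ΣF_y = 0: A_y + 1397.88 − 1650 − 121.1·2.8 = 0 → A_y = 591.2 lb.
ΣF_x = 0: no horizontal applied forces, so A_x = 0.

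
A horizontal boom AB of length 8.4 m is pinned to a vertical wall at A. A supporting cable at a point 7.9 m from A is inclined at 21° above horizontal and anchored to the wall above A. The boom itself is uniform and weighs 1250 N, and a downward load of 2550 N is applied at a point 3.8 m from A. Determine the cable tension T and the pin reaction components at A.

ΣM about A: T·sin21°·7.9 − 1250·4.2 − 2550·3.8 = 0 → T = 14940/(7.9·0.358368) = 5277.09 ≈ 5277 N.
ΣF_x = 0: A_x − T·cos21° = 0 → A_x = 5277.09 × 0.93358 = 4927 N.
ΣF_y = 0: A_y + T·sin21° − 1250 − 2550 = 0 → A_y = 3800 − 5277.09 × 0.358368 = 1909 N.

T = 5277 N, A_x = 4927 N, A_y = 1909 N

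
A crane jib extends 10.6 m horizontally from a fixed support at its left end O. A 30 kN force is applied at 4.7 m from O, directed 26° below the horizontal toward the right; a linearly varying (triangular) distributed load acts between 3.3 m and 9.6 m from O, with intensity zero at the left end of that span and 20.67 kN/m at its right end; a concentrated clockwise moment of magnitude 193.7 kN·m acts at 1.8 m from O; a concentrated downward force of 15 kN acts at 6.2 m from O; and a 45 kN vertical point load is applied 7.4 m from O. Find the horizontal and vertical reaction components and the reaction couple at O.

Resultant of the triangular load: ½ × 20.67 × 6.3 = 65.1105 kN, acting at 7.5 m from O (one-third of the span from the peak).
ΣF_x = 0: O_x + 30·cos26° = 0 → O_x = -26.96 kN.
ΣF_y = 0: O_y − 30·sin26° − ½·20.67·6.3 − 15 − 45 = 0 → O_y = 138.3 kN.
ΣM about O: M_O − 30·sin26°·4.7 − (½·20.67·6.3)·7.5 − 193.7 − 15·6.2 − 45·7.4 = 0 → M_O = 1170 kN·m.

O_x = -26.96 kN, O_y = 138.3 kN, M_O = 1170 kN·m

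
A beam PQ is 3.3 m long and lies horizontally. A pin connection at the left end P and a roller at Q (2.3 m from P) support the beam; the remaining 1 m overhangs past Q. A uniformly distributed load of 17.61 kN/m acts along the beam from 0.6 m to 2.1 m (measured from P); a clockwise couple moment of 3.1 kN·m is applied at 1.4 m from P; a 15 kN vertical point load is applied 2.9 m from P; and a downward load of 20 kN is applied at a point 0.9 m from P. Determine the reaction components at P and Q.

Resultant of the distributed load: 17.61 × 1.5 = 26.415 kN at 1.35 m from P.
ΣM about P: Q_y·2.3 − (17.61·1.5)·1.35 − 3.1 − 15·2.9 − 20·0.9 = 0 → Q_y = 100.26025/2.3 = 43.5914 ≈ 43.59 kN.
ΣF_y = 0: P_y + 43.5914 − 17.61·1.5 − 15 − 20 = 0 → P_y = 17.82 kN.
ΣF_x = 0: no horizontal applied forces, so P_x = 0.

P_x = 0, P_y = 17.82 kN, Q_y = 43.59 kN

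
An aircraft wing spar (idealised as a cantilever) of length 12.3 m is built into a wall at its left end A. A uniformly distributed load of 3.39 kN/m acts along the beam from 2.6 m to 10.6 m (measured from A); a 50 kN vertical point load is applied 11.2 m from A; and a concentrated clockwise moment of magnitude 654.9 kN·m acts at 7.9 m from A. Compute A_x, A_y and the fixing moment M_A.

A_x = 0, A_y = 77.12 kN, M_A = 1394 kN·m

Resultant of the distributed load: 3.39 × 8 = 27.12 kN at 6.6 m from A.
ΣF_x = 0: A_x = 0.
ΣF_y = 0: A_y − 3.39·8 − 50 = 0 → A_y = 77.12 kN.
ΣM about A: M_A − (3.39·8)·6.6 − 50·11.2 − 654.9 = 0 → M_A = 1394 kN·m.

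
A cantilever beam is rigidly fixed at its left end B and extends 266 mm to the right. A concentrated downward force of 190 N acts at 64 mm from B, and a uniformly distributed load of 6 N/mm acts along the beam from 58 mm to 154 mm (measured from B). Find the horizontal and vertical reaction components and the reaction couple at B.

B_x = 0, B_y = 766.0 N, M_B = 73220 N·mm

Resultant of the distributed load: 6 × 96 = 576 N at 106 mm from B.
ΣF_x = 0: B_x = 0.
ΣF_y = 0: B_y − 190 − 6·96 = 0 → B_y = 766.0 N.
ΣM about B: M_B − 190·64 − (6·96)·106 = 0 → M_B = 73220 N·mm.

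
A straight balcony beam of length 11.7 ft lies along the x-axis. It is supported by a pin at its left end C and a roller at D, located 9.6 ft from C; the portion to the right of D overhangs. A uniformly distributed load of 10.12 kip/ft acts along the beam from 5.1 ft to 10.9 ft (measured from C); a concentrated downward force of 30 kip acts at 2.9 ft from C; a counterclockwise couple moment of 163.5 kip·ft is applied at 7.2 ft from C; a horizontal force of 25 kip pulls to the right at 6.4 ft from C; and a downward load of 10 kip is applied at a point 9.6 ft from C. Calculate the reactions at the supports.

Resultant of the distributed load: 10.12 × 5.8 = 58.696 kip at 8 ft from C.
Moments about C: D_y·9.6 − (10.12·5.8)·8 − 30·2.9 + 163.5 − 10·9.6 = 0 → D_y = 489.068/9.6 = 50.9446 ≈ 50.94 kip.
ΣF_y = 0: C_y + 50.9446 − 10.12·5.8 − 30 − 10 = 0 → C_y = 47.75 kip.
ΣF_x = 0: C_x + 25 = 0 → C_x = -25.00 kip.

C_x = -25.00 kip, C_y = 47.75 kip, D_y = 50.94 kip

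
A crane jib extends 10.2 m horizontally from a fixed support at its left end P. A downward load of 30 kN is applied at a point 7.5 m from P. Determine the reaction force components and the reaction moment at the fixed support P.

ΣF_x = 0: P_x = 0.
ΣF_y = 0: P_y − 30 = 0 → P_y = 30.00 kN.
ΣM about P: M_P − 30·7.5 = 0 → M_P = 225.0 kN·m.

P_x = 0, P_y = 30.00 kN, M_P = 225.0 kN·m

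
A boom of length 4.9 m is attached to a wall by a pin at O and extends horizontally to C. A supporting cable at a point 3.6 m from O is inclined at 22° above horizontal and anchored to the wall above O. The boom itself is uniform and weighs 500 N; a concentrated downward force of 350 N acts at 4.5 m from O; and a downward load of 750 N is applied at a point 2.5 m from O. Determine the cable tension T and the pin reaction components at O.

ΣM about O: T·sin22°·3.6 − 500·2.45 − 350·4.5 − 750·2.5 = 0 → T = 4675/(3.6·0.374607) = 3466.6 ≈ 3467 N.
ΣF_x = 0: O_x − T·cos22° = 0 → O_x = 3466.6 × 0.927184 = 3214 N.
ΣF_y = 0: O_y + T·sin22° − 500 − 350 − 750 = 0 → O_y = 1600 − 3466.6 × 0.374607 = 301.4 N.

T = 3467 N, O_x = 3214 N, O_y = 301.4 N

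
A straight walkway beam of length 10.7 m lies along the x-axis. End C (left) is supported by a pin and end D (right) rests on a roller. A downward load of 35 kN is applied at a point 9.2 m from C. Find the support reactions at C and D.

Moments about C: D_y·10.7 − 35·9.2 = 0 → D_y = 322/10.7 = 30.0935 ≈ 30.09 kN.
ΣF_y = 0: C_y + 30.0935 − 35 = 0 → C_y = 4.907 kN.
ΣF_x = 0: no horizontal applied forces, so C_x = 0.

C_x = 0, C_y = 4.907 kN, D_y = 30.09 kN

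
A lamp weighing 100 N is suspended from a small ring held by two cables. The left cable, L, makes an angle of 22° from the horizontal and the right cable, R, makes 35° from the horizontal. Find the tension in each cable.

T_L = 97.67 N, T_R = 110.6 N

ΣF_x = 0: −T_L·cos22° + T_R·cos35° = 0 → T_R = 1.13188·T_L.
ΣF_y = 0: T_L·sin22° + T_R·sin35° = 100.
Substitute: T_L·(0.374607 + 1.13188·0.573576) = 100 → T_L = 97.6728 ≈ 97.67 N.
Then T_R = 1.13188 × 97.6728 = 110.6 N.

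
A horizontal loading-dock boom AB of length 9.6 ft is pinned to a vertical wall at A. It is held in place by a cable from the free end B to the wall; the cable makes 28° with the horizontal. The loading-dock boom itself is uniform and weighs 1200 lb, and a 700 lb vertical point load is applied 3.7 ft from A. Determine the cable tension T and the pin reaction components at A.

T = 1853 lb, A_x = 1636 lb, A_y = 1030 lb

ΣM about A: T·sin28°·9.6 − 1200·4.8 − 700·3.7 = 0 → T = 8350/(9.6·0.469472) = 1852.7 ≈ 1853 lb.
ΣF_x = 0: A_x − T·cos28° = 0 → A_x = 1852.7 × 0.882948 = 1636 lb.
ΣF_y = 0: A_y + T·sin28° − 1200 − 700 = 0 → A_y = 1900 − 1852.7 × 0.469472 = 1030 lb.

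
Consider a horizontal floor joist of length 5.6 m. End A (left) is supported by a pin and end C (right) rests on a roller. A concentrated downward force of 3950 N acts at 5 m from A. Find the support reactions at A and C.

A_x = 0, A_y = 423.2 N, C_y = 3527 N

Moments about A: C_y·5.6 − 3950·5 = 0 → C_y = 19750/5.6 = 3526.79 ≈ 3527 N.
ΣF_y = 0: A_y + 3526.79 − 3950 = 0 → A_y = 423.2 N.
ΣF_x = 0: no horizontal applied forces, so A_x = 0.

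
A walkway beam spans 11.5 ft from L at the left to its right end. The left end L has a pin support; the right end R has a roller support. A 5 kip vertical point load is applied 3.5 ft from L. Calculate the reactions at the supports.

L_x = 0, L_y = 3.478 kip, R_y = 1.522 kip

ΣM about L: R_y·11.5 − 5·3.5 = 0 → R_y = 17.5/11.5 = 1.52174 ≈ 1.522 kip.
ΣF_y = 0: L_y + 1.52174 − 5 = 0 → L_y = 3.478 kip.
ΣF_x = 0: no horizontal applied forces, so L_x = 0.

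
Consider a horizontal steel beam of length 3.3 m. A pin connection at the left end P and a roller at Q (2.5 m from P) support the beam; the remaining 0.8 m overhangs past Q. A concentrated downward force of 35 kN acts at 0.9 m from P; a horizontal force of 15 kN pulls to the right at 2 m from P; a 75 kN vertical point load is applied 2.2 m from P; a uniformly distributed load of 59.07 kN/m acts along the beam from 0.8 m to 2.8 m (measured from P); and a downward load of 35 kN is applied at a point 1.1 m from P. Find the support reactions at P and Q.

P_x = -15.00 kN, P_y = 84.08 kN, Q_y = 179.1 kN

Resultant of the distributed load: 59.07 × 2 = 118.14 kN at 1.8 m from P.
Moments about P: Q_y·2.5 − 35·0.9 − 75·2.2 − (59.07·2)·1.8 − 35·1.1 = 0 → Q_y = 447.652/2.5 = 179.061 ≈ 179.1 kN.
ΣF_y = 0: P_y + 179.061 − 35 − 75 − 59.07·2 − 35 = 0 → P_y = 84.08 kN.
ΣF_x = 0: P_x + 15 = 0 → P_x = -15.00 kN.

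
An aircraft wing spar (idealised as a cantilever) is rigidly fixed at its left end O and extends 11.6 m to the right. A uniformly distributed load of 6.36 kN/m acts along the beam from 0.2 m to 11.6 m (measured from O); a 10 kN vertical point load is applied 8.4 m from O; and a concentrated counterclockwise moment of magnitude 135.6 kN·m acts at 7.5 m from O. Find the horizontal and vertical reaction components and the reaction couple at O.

Resultant of the distributed load: 6.36 × 11.4 = 72.504 kN at 5.9 m from O.
ΣF_x = 0: O_x = 0.
ΣF_y = 0: O_y − 6.36·11.4 − 10 = 0 → O_y = 82.50 kN.
ΣM about O: M_O − (6.36·11.4)·5.9 − 10·8.4 + 135.6 = 0 → M_O = 376.2 kN·m.

O_x = 0, O_y = 82.50 kN, M_O = 376.2 kN·m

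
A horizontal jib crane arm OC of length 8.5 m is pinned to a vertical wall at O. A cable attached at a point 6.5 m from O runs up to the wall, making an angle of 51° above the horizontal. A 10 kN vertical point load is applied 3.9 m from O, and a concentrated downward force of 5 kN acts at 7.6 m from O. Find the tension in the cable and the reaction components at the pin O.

ΣM about O: T·sin51°·6.5 − 10·3.9 − 5·7.6 = 0 → T = 77/(6.5·0.777146) = 15.2432 ≈ 15.24 kN.
ΣF_x = 0: O_x − T·cos51° = 0 → O_x = 15.2432 × 0.62932 = 9.593 kN.
ΣF_y = 0: O_y + T·sin51° − 10 − 5 = 0 → O_y = 15 − 15.2432 × 0.777146 = 3.154 kN.

T = 15.24 kN, O_x = 9.593 kN, O_y = 3.154 kN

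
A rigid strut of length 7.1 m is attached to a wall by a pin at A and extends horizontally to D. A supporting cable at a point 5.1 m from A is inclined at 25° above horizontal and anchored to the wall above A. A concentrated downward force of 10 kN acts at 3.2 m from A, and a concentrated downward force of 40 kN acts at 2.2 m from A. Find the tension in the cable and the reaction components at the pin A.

T = 55.68 kN, A_x = 50.46 kN, A_y = 26.47 kN

ΣM about A: T·sin25°·5.1 − 10·3.2 − 40·2.2 = 0 → T = 120/(5.1·0.422618) = 55.6754 ≈ 55.68 kN.
ΣF_x = 0: A_x − T·cos25° = 0 → A_x = 55.6754 × 0.906308 = 50.46 kN.
ΣF_y = 0: A_y + T·sin25° − 10 − 40 = 0 → A_y = 50 − 55.6754 × 0.422618 = 26.47 kN.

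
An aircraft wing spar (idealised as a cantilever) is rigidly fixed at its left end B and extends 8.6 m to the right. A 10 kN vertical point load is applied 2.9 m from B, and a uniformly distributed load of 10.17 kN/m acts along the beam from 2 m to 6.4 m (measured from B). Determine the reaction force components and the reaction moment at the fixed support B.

Resultant of the distributed load: 10.17 × 4.4 = 44.748 kN at 4.2 m from B.
ΣF_x = 0: B_x = 0.
ΣF_y = 0: B_y − 10 − 10.17·4.4 = 0 → B_y = 54.75 kN.
ΣM about B: M_B − 10·2.9 − (10.17·4.4)·4.2 = 0 → M_B = 216.9 kN·m.

B_x = 0, B_y = 54.75 kN, M_B = 216.9 kN·m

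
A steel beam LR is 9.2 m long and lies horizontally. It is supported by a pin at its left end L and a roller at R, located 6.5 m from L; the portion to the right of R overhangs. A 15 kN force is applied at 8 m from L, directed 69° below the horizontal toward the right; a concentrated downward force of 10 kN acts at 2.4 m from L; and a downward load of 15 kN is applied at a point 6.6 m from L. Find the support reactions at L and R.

Taking moments about L: R_y·6.5 − 15·sin69°·8 − 10·2.4 − 15·6.6 = 0 → R_y = 235.03/6.5 = 36.1585 ≈ 36.16 kN.
ΣF_y = 0: L_y + 36.1585 − 15·sin69° − 10 − 15 = 0 → L_y = 2.845 kN.
ΣF_x = 0: L_x + 15·cos69° = 0 → L_x = -5.376 kN.

L_x = -5.376 kN, L_y = 2.845 kN, R_y = 36.16 kN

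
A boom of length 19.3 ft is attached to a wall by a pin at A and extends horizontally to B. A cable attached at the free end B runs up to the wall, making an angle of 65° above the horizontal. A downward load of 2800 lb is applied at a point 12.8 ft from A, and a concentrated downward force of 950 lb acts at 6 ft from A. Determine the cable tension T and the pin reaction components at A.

T = 2375 lb, A_x = 1004 lb, A_y = 1598 lb

ΣM about A: T·sin65°·19.3 − 2800·12.8 − 950·6 = 0 → T = 41540/(19.3·0.906308) = 2374.83 ≈ 2375 lb.
ΣF_x = 0: A_x − T·cos65° = 0 → A_x = 2374.83 × 0.422618 = 1004 lb.
ΣF_y = 0: A_y + T·sin65° − 2800 − 950 = 0 → A_y = 3750 − 2374.83 × 0.906308 = 1598 lb.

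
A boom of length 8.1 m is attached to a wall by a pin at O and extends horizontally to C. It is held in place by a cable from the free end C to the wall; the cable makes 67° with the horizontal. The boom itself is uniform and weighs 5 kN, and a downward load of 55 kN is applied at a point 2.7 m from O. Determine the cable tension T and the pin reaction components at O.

ΣM about O: T·sin67°·8.1 − 5·4.05 − 55·2.7 = 0 → T = 168.75/(8.1·0.920505) = 22.6325 ≈ 22.63 kN.
ΣF_x = 0: O_x − T·cos67° = 0 → O_x = 22.6325 × 0.390731 = 8.843 kN.
ΣF_y = 0: O_y + T·sin67° − 5 − 55 = 0 → O_y = 60 − 22.6325 × 0.920505 = 39.17 kN.

T = 22.63 kN, O_x = 8.843 kN, O_y = 39.17 kN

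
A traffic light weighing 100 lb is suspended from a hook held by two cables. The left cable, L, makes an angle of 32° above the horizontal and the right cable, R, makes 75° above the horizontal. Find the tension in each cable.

T_L = 27.06 lb, T_R = 88.68 lb

ΣF_x = 0: −T_L·cos32° + T_R·cos75° = 0 → T_R = 3.27661·T_L.
ΣF_y = 0: T_L·sin32° + T_R·sin75° = 100.
Substitute: T_L·(0.529919 + 3.27661·0.965926) = 100 → T_L = 27.0645 ≈ 27.06 lb.
Then T_R = 3.27661 × 27.0645 = 88.68 lb.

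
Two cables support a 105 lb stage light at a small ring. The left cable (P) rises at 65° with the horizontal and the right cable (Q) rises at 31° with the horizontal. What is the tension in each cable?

ΣF_x = 0: −T_P·cos65° + T_Q·cos31° = 0 → T_Q = 0.493041·T_P.
ΣF_y = 0: T_P·sin65° + T_Q·sin31° = 105.
Substitute: T_P·(0.906308 + 0.493041·0.515038) = 105 → T_P = 90.4983 ≈ 90.50 lb.
Then T_Q = 0.493041 × 90.4983 = 44.62 lb.

T_P = 90.50 lb, T_Q = 44.62 lb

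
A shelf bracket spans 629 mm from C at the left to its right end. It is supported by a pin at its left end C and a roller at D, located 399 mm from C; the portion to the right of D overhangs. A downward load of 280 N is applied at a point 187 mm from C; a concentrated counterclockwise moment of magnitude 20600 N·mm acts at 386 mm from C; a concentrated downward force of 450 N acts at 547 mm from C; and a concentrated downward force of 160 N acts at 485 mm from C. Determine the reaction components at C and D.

C_x = 0, C_y = -1.003 N, D_y = 891.0 N

ΣM about C: D_y·399 − 280·187 + 20600 − 450·547 − 160·485 = 0 → D_y = 355510/399 = 891.003 ≈ 891.0 N.
ΣF_y = 0: C_y + 891.003 − 280 − 450 − 160 = 0 → C_y = -1.003 N.
ΣF_x = 0: no horizontal applied forces, so C_x = 0.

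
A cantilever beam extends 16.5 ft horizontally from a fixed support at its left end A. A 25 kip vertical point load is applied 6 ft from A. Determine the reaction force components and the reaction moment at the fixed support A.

A_x = 0, A_y = 25.00 kip, M_A = 150.0 kip·ft

ΣF_x = 0: A_x = 0.
ΣF_y = 0: A_y − 25 = 0 → A_y = 25.00 kip.
ΣM about A: M_A − 25·6 = 0 → M_A = 150.0 kip·ft.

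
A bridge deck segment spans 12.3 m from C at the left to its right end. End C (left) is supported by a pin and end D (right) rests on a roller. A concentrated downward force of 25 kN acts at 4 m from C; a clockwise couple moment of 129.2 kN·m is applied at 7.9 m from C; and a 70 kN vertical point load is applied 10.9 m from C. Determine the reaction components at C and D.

ΣM about C: D_y·12.3 − 25·4 − 129.2 − 70·10.9 = 0 → D_y = 992.2/12.3 = 80.6667 ≈ 80.67 kN.
ΣF_y = 0: C_y + 80.6667 − 25 − 70 = 0 → C_y = 14.33 kN.
ΣF_x = 0: no horizontal applied forces, so C_x = 0.

C_x = 0, C_y = 14.33 kN, D_y = 80.67 kN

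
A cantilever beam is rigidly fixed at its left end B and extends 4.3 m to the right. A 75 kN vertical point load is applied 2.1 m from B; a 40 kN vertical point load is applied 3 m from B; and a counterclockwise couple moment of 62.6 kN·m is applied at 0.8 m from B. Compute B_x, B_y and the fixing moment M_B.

B_x = 0, B_y = 115.0 kN, M_B = 214.9 kN·m

ΣF_x = 0: B_x = 0.
ΣF_y = 0: B_y − 75 − 40 = 0 → B_y = 115.0 kN.
ΣM about B: M_B − 75·2.1 − 40·3 + 62.6 = 0 → M_B = 214.9 kN·m.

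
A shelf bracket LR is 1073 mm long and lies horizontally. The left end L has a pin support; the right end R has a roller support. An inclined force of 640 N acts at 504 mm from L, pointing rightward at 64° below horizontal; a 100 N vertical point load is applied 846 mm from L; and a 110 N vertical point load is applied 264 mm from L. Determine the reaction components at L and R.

L_x = -280.6 N, L_y = 409.1 N, R_y = 376.1 N

ΣM about L: R_y·1073 − 640·sin64°·504 − 100·846 − 110·264 = 0 → R_y = 403555/1073 = 376.1 N.
ΣF_y = 0: L_y + 376.1 − 640·sin64° − 100 − 110 = 0 → L_y = 409.1 N.
ΣF_x = 0: L_x + 640·cos64° = 0 → L_x = -280.6 N.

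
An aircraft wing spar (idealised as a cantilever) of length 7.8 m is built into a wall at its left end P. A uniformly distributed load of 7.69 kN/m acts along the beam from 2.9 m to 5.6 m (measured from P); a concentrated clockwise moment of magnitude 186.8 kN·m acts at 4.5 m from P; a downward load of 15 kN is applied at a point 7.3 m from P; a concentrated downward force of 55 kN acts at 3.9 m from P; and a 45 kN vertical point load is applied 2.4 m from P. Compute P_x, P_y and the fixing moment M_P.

P_x = 0, P_y = 135.8 kN, M_P = 707.0 kN·m

Resultant of the distributed load: 7.69 × 2.7 = 20.763 kN at 4.25 m from P.
ΣF_x = 0: P_x = 0.
ΣF_y = 0: P_y − 7.69·2.7 − 15 − 55 − 45 = 0 → P_y = 135.8 kN.
ΣM about P: M_P − (7.69·2.7)·4.25 − 186.8 − 15·7.3 − 55·3.9 − 45·2.4 = 0 → M_P = 707.0 kN·m.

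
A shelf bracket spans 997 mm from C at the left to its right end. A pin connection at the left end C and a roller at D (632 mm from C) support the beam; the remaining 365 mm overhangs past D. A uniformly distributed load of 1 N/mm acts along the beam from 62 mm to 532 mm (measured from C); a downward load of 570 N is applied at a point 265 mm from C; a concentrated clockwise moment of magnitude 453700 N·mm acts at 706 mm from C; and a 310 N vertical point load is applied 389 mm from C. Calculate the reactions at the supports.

C_x = 0, C_y = -18.56 N, D_y = 1369 N

Resultant of the distributed load: 1 × 470 = 470 N at 297 mm from C.
Moments about C: D_y·632 − (1·470)·297 − 570·265 − 453700 − 310·389 = 0 → D_y = 864930/632 = 1368.56 ≈ 1369 N.
ΣF_y = 0: C_y + 1368.56 − 1·470 − 570 − 310 = 0 → C_y = -18.56 N.
ΣF_x = 0: no horizontal applied forces, so C_x = 0.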